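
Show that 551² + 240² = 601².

Compute a² + b² = 551² + 240² = 303601 + 57600 = 361201
Compute c² = 601² = 361201
Since 361201 = 361201, confirmed.

Yes, it is a Pythagorean triple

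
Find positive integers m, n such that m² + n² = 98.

Search for m with 98 - m² a perfect square.
m = 7: 98 - 7² = 98 - 49 = 49 = 7² ✓
So m = 7, n = 7.

m = 7, n = 7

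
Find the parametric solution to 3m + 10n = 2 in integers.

Step 1: Compute gcd(3, 10) = 1.
Since 1 divides 2, solutions exist.

Step 2: Find a particular solution using extended Euclidean algorithm.
We get m₀ = -6, n₀ = 2.
Check: 3*-6 + 10*2 = 2 = 2 ✓

Step 3: Write the general solution.
m = -6 + (10/1)t = -6 + 10t
n = 2 - (3/1)t = 2 - 3t
for any integer t.

m = -6 + 10t, n = 2 - 3t for integer t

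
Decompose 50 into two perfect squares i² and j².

We need to find integers i, j > 0 such that i² + j² = 50.
Trying i = 1: j² = 50 - 1² = 50 - 1 = 49
j = 7
Check: 1² + 7² = 1 + 49 = 50 ✓

50 = 1² + 7²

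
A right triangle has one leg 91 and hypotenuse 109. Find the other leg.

b² = c² - a² = 11881 - 8281 = 3600
b = 60

60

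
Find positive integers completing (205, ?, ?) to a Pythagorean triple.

We need the other leg and hypotenuse such that 205² + x² = c².
Take x = 828, c = 853: 205² + 828² = 42025 + 685584 = 727609 = 853² ✓
Triple: (205, 828, 853)

(205, 828, 853)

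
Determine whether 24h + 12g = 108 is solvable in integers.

Step 1: Compute gcd(24, 12).
gcd(24, 12) = 12

Step 2: Check divisibility.
Does 12 divide 108? 108 = 12 x 9, so yes.

By the theorem on linear Diophantine equations, 24h + 12g = 108 has integer solutions if and only if gcd(24, 12) divides 108. Since 12 | 108, solutions exist.

Yes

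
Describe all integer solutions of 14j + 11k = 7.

Step 1: Compute gcd(14, 11) = 1.
Since 1 divides 7, solutions exist.

Step 2: Find a particular solution using extended Euclidean algorithm.
We get j₀ = 28, k₀ = -35.
Check: 14*28 + 11*-35 = 7 = 7 ✓

Step 3: Write the general solution.
j = 28 + (11/1)t = 28 + 11t
k = -35 - (14/1)t = -35 - 14t
for any integer t.

j = 28 + 11t, k = -35 - 14t for integer t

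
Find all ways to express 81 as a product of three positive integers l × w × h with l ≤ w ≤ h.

Iterate l from 1 to ⌊81^(1/3)⌋. For each l dividing 81, iterate w ≥ l with w dividing 81/l, and set h = 81/(l·w).
Triples found (4): (1×1×81), (1×3×27), (1×9×9), (3×3×9)

(1×1×81), (1×3×27), (1×9×9), (3×3×9)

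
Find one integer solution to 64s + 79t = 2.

Step 1: Check solvability.
gcd(64, 79) = 1
Since 1 divides 2, solutions exist.

Step 2: Apply extended Euclidean algorithm to find gcd.
We find integers such that 64*x0 + 79*y0 = 1

Step 3: Scale the particular solution.
Multiply by 2/1 = 2:
s = 42, t = -34

Step 4: Verify.
64*(42) + 79*(-34) = 2 = 2 ✓

s = 42, t = -34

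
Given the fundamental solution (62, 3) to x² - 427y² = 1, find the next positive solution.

Solutions to x² - Dy² = 1 are generated by powers of (x₀ + y₀√D).
The next solution satisfies x₁ + y₁√427 = (x₀ + y₀√427)², giving:
x₁ = x₀² + 427y₀² = 62² + 427·3² = 3844 + 3843 = 7687
y₁ = 2x₀y₀ = 2·62·3 = 372

Verify: 7687² - 427·372² = 59089969 - 59089968 = 1 ✓

x = 7687, y = 372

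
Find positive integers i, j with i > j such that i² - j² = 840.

Factor: i² - j² = (i+j)(i-j) = 840.
We need two factors of 840 with the same parity.
Use i+j = 420 and i-j = 2 (product 420·2 = 840).
Adding: 2i = 422, so i = 211.
Subtracting: 2j = 418, so j = 209.
Check: 211² - 209² = 44521 - 43681 = 840 ✓

i = 211, j = 209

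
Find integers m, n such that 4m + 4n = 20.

Step 1: Check solvability.
gcd(4, 4) = 4
Since 4 divides 20, solutions exist.

Step 2: Apply extended Euclidean algorithm to find gcd.
We find integers such that 4*x0 + 4*y0 = 4

Step 3: Scale the particular solution.
Multiply by 20/4 = 5:
m = 0, n = 5

Step 4: Verify.
4*(0) + 4*(5) = 20 = 20 ✓

m = 0, n = 5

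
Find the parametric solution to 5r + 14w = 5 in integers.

Step 1: Compute gcd(5, 14) = 1.
Since 1 divides 5, solutions exist.

Step 2: Find a particular solution using extended Euclidean algorithm.
We get r₀ = 15, w₀ = -5.
Check: 5*15 + 14*-5 = 5 = 5 ✓

Step 3: Write the general solution.
r = 15 + (14/1)t = 15 + 14t
w = -5 - (5/1)t = -5 - 5t
for any integer t.

r = 15 + 14t, w = -5 - 5t for integer t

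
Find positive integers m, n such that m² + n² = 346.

Search for m with 346 - m² a perfect square.
m = 11: 346 - 11² = 346 - 121 = 225 = 15² ✓
So m = 11, n = 15.

m = 11, n = 15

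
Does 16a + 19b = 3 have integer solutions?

Step 1: Compute gcd(16, 19).
gcd(16, 19) = 1

Step 2: Check divisibility.
Does 1 divide 3? 3 = 1 x 3, so yes.

By the theorem on linear Diophantine equations, 16a + 19b = 3 has integer solutions if and only if gcd(16, 19) divides 3. Since 1 | 3, solutions exist.

Yes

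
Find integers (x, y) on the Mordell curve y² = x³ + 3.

Try small integer x values and check whether x³ + 3 is a perfect square.
x = 1: x³ + 3 = 1³ + 3 = 1 + 3 = 4
Is 4 a perfect square? 2² = 4 ✓
So (x, y) = (1, 2) is a solution.

x = 1, y = 2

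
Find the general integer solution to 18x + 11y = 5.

Step 1: Compute gcd(18, 11) = 1.
Since 1 divides 5, solutions exist.

Step 2: Find a particular solution using extended Euclidean algorithm.
We get x₀ = -15, y₀ = 25.
Check: 18*-15 + 11*25 = 5 = 5 ✓

Step 3: Write the general solution.
x = -15 + (11/1)t = -15 + 11t
y = 25 - (18/1)t = 25 - 18t
for any integer t.

x = -15 + 11t, y = 25 - 18t for integer t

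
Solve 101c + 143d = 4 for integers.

Step 1: Check solvability.
gcd(101, 143) = 1
Since 1 divides 4, solutions exist.

Step 2: Apply extended Euclidean algorithm to find gcd.
We find integers such that 101*x0 + 143*y0 = 1

Step 3: Scale the particular solution.
Multiply by 4/1 = 4:
c = 68, d = -48

Step 4: Verify.
101*(68) + 143*(-48) = 4 = 4 ✓

c = 68, d = -48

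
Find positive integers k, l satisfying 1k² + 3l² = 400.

Try small values of k and check whether (400 - 1k²)/3 is a perfect square.
k = 10: 1·10² = 100, so 3l² = 400 - 100 = 300, giving l² = 100, l = 10.
Check: 1·10² + 3·10² = 100 + 300 = 400 ✓

k = 10, l = 10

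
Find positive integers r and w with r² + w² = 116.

We need to find integers r, w > 0 such that r² + w² = 116.
Trying r = 4: w² = 116 - 4² = 116 - 16 = 100
w = 10
Check: 4² + 10² = 16 + 100 = 116 ✓

116 = 4² + 10²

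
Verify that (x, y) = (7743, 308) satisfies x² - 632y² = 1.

Compute x² = 7743² = 59954049
Compute 632y² = 632·308² = 632·94864 = 59954048
x² - 632y² = 59954049 - 59954048 = 1
Since this equals 1, (7743, 308) is a solution.

Yes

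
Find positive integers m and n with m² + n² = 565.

We need to find integers m, n > 0 such that m² + n² = 565.
Trying m = 6: n² = 565 - 6² = 565 - 36 = 529
n = 23
Check: 6² + 23² = 36 + 529 = 565 ✓

565 = 6² + 23²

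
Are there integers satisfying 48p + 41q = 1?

Step 1: Compute gcd(48, 41).
gcd(48, 41) = 1

Step 2: Check divisibility.
Does 1 divide 1? 1 = 1 x 1, so yes.

By the theorem on linear Diophantine equations, 48p + 41q = 1 has integer solutions if and only if gcd(48, 41) divides 1. Since 1 | 1, solutions exist.

Yes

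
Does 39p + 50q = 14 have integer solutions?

Step 1: Compute gcd(39, 50).
gcd(39, 50) = 1

Step 2: Check divisibility.
Does 1 divide 14? 14 = 1 x 14, so yes.

By the theorem on linear Diophantine equations, 39p + 50q = 14 has integer solutions if and only if gcd(39, 50) divides 14. Since 1 | 14, solutions exist.

Yes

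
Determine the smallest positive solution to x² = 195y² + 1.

We seek the smallest positive integers (x, y) with x² - 195y² = 1, i.e., x² = 195y² + 1.
Try successive y values:
y = 1: x² = 195·1² + 1 = 196, x = 14 ✓

Verify: 14² - 195·1² = 196 - 195 = 1 ✓

x = 14, y = 1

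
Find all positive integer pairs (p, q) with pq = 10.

The positive divisors of 10 are: 1, 2, 5, 10.
Each divisor d gives the pair (d, 10/d):
(1, 10), (2, 5), (5, 2), (10, 1)

(1, 10), (2, 5), (5, 2), (10, 1)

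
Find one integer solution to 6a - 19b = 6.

Step 1: Check solvability.
gcd(6, 19) = 1
Since 1 divides 6, solutions exist.

Step 2: Apply extended Euclidean algorithm to find gcd.
We find integers such that 6*x0 + 19*y0 = 1

Step 3: Scale the particular solution.
Multiply by 6/1 = 6:
a = -18, b = -6

Step 4: Verify.
6*(-18) - 19*(-6) = 6 = 6 ✓

a = -18, b = -6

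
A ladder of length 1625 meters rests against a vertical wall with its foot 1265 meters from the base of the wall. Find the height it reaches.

The ladder, wall, and ground form a right triangle with hypotenuse 1625 and one leg 1265.
By the Pythagorean theorem: h² = 1625² - 1265² = 2640625 - 1600225 = 1040400
h = √1040400 = 1020 meters

1020 meters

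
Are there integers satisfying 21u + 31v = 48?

Step 1: Compute gcd(21, 31).
gcd(21, 31) = 1

Step 2: Check divisibility.
Does 1 divide 48? 48 = 1 x 48, so yes.

By the theorem on linear Diophantine equations, 21u + 31v = 48 has integer solutions if and only if gcd(21, 31) divides 48. Since 1 | 48, solutions exist.

Yes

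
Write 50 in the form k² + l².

We need to find integers k, l > 0 such that k² + l² = 50.
Trying k = 1: l² = 50 - 1² = 50 - 1 = 49
l = 7
Check: 1² + 7² = 1 + 49 = 50 ✓

50 = 1² + 7²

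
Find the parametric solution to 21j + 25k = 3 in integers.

Step 1: Compute gcd(21, 25) = 1.
Since 1 divides 3, solutions exist.

Step 2: Find a particular solution using extended Euclidean algorithm.
We get j₀ = 18, k₀ = -15.
Check: 21*18 + 25*-15 = 3 = 3 ✓

Step 3: Write the general solution.
j = 18 + (25/1)t = 18 + 25t
k = -15 - (21/1)t = -15 - 21t
for any integer t.

j = 18 + 25t, k = -15 - 21t for integer t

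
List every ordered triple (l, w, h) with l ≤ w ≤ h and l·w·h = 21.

Iterate l from 1 to ⌊21^(1/3)⌋. For each l dividing 21, iterate w ≥ l with w dividing 21/l, and set h = 21/(l·w).
Triples found (2): (1×1×21), (1×3×7)

(1×1×21), (1×3×7)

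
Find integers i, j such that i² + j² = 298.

We need to find integers i, j > 0 such that i² + j² = 298.
Trying i = 3: j² = 298 - 3² = 298 - 9 = 289
j = 17
Check: 3² + 17² = 9 + 289 = 298 ✓

298 = 3² + 17²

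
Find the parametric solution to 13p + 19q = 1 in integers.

Step 1: Compute gcd(13, 19) = 1.
Since 1 divides 1, solutions exist.

Step 2: Find a particular solution using extended Euclidean algorithm.
We get p₀ = 3, q₀ = -2.
Check: 13*3 + 19*-2 = 1 = 1 ✓

Step 3: Write the general solution.
p = 3 + (19/1)t = 3 + 19t
q = -2 - (13/1)t = -2 - 13t
for any integer t.

p = 3 + 19t, q = -2 - 13t for integer t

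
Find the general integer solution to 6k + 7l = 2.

Step 1: Compute gcd(6, 7) = 1.
Since 1 divides 2, solutions exist.

Step 2: Find a particular solution using extended Euclidean algorithm.
We get k₀ = -2, l₀ = 2.
Check: 6*-2 + 7*2 = 2 = 2 ✓

Step 3: Write the general solution.
k = -2 + (7/1)t = -2 + 7t
l = 2 - (6/1)t = 2 - 6t
for any integer t.

k = -2 + 7t, l = 2 - 6t for integer t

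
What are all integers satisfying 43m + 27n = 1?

Step 1: Compute gcd(43, 27) = 1.
Since 1 divides 1, solutions exist.

Step 2: Find a particular solution using extended Euclidean algorithm.
We get m₀ = -5, n₀ = 8.
Check: 43*-5 + 27*8 = 1 = 1 ✓

Step 3: Write the general solution.
m = -5 + (27/1)t = -5 + 27t
n = 8 - (43/1)t = 8 - 43t
for any integer t.

m = -5 + 27t, n = 8 - 43t for integer t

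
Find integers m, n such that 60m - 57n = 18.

Step 1: Check solvability.
gcd(60, 57) = 3
Since 3 divides 18, solutions exist.

Step 2: Apply extended Euclidean algorithm to find gcd.
We find integers such that 60*x0 + 57*y0 = 3

Step 3: Scale the particular solution.
Multiply by 18/3 = 6:
m = 6, n = 6

Step 4: Verify.
60*(6) - 57*(6) = 18 = 18 ✓

m = 6, n = 6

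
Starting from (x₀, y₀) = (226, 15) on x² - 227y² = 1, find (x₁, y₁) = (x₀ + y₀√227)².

Solutions to x² - Dy² = 1 are generated by powers of (x₀ + y₀√D).
The next solution satisfies x₁ + y₁√227 = (x₀ + y₀√227)², giving:
x₁ = x₀² + 227y₀² = 226² + 227·15² = 51076 + 51075 = 102151
y₁ = 2x₀y₀ = 2·226·15 = 6780

Verify: 102151² - 227·6780² = 10434826801 - 10434826800 = 1 ✓

x = 102151, y = 6780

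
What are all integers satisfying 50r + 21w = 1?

Step 1: Compute gcd(50, 21) = 1.
Since 1 divides 1, solutions exist.

Step 2: Find a particular solution using extended Euclidean algorithm.
We get r₀ = 8, w₀ = -19.
Check: 50*8 + 21*-19 = 1 = 1 ✓

Step 3: Write the general solution.
r = 8 + (21/1)t = 8 + 21t
w = -19 - (50/1)t = -19 - 50t
for any integer t.

r = 8 + 21t, w = -19 - 50t for integer t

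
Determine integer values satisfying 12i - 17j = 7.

Step 1: Check solvability.
gcd(12, 17) = 1
Since 1 divides 7, solutions exist.

Step 2: Apply extended Euclidean algorithm to find gcd.
We find integers such that 12*x0 + 17*y0 = 1

Step 3: Scale the particular solution.
Multiply by 7/1 = 7:
i = -49, j = -35

Step 4: Verify.
12*(-49) - 17*(-35) = 7 = 7 ✓

i = -49, j = -35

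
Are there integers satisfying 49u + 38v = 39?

Step 1: Compute gcd(49, 38).
gcd(49, 38) = 1

Step 2: Check divisibility.
Does 1 divide 39? 39 = 1 x 39, so yes.

By the theorem on linear Diophantine equations, 49u + 38v = 39 has integer solutions if and only if gcd(49, 38) divides 39. Since 1 | 39, solutions exist.

Yes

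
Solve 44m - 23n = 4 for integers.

Step 1: Check solvability.
gcd(44, 23) = 1
Since 1 divides 4, solutions exist.

Step 2: Apply extended Euclidean algorithm to find gcd.
We find integers such that 44*x0 + 23*y0 = 1

Step 3: Scale the particular solution.
Multiply by 4/1 = 4:
m = 44, n = 84

Step 4: Verify.
44*(44) - 23*(84) = 4 = 4 ✓

m = 44, n = 84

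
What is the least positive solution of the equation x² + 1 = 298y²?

We need x² = 298y² - 1. Try successive y:
y = 1: x² = 298·1² - 1 = 297, not a perfect square
y = 2: x² = 298·2² - 1 = 1191, not a perfect square
y = 3: x² = 298·3² - 1 = 2681, not a perfect square
...
y = 23725: x² = 298·23725² - 1 = 167736936249 = 409557² ✓
Check: 409557² - 298·23725² = 167736936249 - 167736936250 = -1 ✓

x = 409557, y = 23725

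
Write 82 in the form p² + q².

We need to find integers p, q > 0 such that p² + q² = 82.
Trying p = 1: q² = 82 - 1² = 82 - 1 = 81
q = 9
Check: 1² + 9² = 1 + 81 = 82 ✓

82 = 1² + 9²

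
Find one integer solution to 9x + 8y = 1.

Step 1: Check solvability.
gcd(9, 8) = 1
Since 1 divides 1, solutions exist.

Step 2: Apply extended Euclidean algorithm to find gcd.
We find integers such that 9*x0 + 8*y0 = 1

Step 3: Scale the particular solution.
Multiply by 1/1 = 1:
x = 1, y = -1

Step 4: Verify.
9*(1) + 8*(-1) = 1 = 1 ✓

x = 1, y = -1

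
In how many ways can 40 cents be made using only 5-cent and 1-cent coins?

We need non-negative integers (x, y) with 5x + 1y = 40.
For each x from 0 to 8, check if (40 - 5x) is a non-negative multiple of 1.
Solutions (x, y): (0,40), (1,35), (2,30), (3,25), ...
Count: 9

9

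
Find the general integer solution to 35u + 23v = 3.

Step 1: Compute gcd(35, 23) = 1.
Since 1 divides 3, solutions exist.

Step 2: Find a particular solution using extended Euclidean algorithm.
We get u₀ = 6, v₀ = -9.
Check: 35*6 + 23*-9 = 3 = 3 ✓

Step 3: Write the general solution.
u = 6 + (23/1)t = 6 + 23t
v = -9 - (35/1)t = -9 - 35t
for any integer t.

u = 6 + 23t, v = -9 - 35t for integer t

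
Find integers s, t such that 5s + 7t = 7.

Step 1: Check solvability.
gcd(5, 7) = 1
Since 1 divides 7, solutions exist.

Step 2: Apply extended Euclidean algorithm to find gcd.
We find integers such that 5*x0 + 7*y0 = 1

Step 3: Scale the particular solution.
Multiply by 7/1 = 7:
s = 21, t = -14

Step 4: Verify.
5*(21) + 7*(-14) = 7 = 7 ✓

s = 21, t = -14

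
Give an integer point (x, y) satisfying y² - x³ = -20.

Try small integer x values and check whether x³ - 20 is a perfect square.
x = 6: x³ - 20 = 6³ - 20 = 216 - 20 = 196
Is 196 a perfect square? 14² = 196 ✓
So (x, y) = (6, -14) is a solution.

x = 6, y = -14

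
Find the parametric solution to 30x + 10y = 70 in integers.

Step 1: Compute gcd(30, 10) = 10.
Since 10 divides 70, solutions exist.

Step 2: Find a particular solution using extended Euclidean algorithm.
We get x₀ = 0, y₀ = 7.
Check: 30*0 + 10*7 = 70 = 70 ✓

Step 3: Write the general solution.
x = 0 + (10/10)t = 0 + 1t
y = 7 - (30/10)t = 7 - 3t
for any integer t.

x = 0 + 1t, y = 7 - 3t for integer t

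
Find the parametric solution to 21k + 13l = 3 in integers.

Step 1: Compute gcd(21, 13) = 1.
Since 1 divides 3, solutions exist.

Step 2: Find a particular solution using extended Euclidean algorithm.
We get k₀ = 15, l₀ = -24.
Check: 21*15 + 13*-24 = 3 = 3 ✓

Step 3: Write the general solution.
k = 15 + (13/1)t = 15 + 13t
l = -24 - (21/1)t = -24 - 21t
for any integer t.

k = 15 + 13t, l = -24 - 21t for integer t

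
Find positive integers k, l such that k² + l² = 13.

Search for k with 13 - k² a perfect square.
k = 2: 13 - 2² = 13 - 4 = 9 = 3² ✓
So k = 2, l = 3.

k = 2, l = 3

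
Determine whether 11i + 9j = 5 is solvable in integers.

Step 1: Compute gcd(11, 9).
gcd(11, 9) = 1

Step 2: Check divisibility.
Does 1 divide 5? 5 = 1 x 5, so yes.

By the theorem on linear Diophantine equations, 11i + 9j = 5 has integer solutions if and only if gcd(11, 9) divides 5. Since 1 | 5, solutions exist.

Yes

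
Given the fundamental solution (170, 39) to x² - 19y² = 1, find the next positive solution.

Solutions to x² - Dy² = 1 are generated by powers of (x₀ + y₀√D).
The next solution satisfies x₁ + y₁√19 = (x₀ + y₀√19)², giving:
x₁ = x₀² + 19y₀² = 170² + 19·39² = 28900 + 28899 = 57799
y₁ = 2x₀y₀ = 2·170·39 = 13260

Verify: 57799² - 19·13260² = 3340724401 - 3340724400 = 1 ✓

x = 57799, y = 13260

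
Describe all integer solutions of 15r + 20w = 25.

Step 1: Compute gcd(15, 20) = 5.
Since 5 divides 25, solutions exist.

Step 2: Find a particular solution using extended Euclidean algorithm.
We get r₀ = -5, w₀ = 5.
Check: 15*-5 + 20*5 = 25 = 25 ✓

Step 3: Write the general solution.
r = -5 + (20/5)t = -5 + 4t
w = 5 - (15/5)t = 5 - 3t
for any integer t.

r = -5 + 4t, w = 5 - 3t for integer t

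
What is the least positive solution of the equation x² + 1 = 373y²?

We need x² = 373y² - 1. Try successive y:
y = 1: x² = 373·1² - 1 = 372, not a perfect square
y = 2: x² = 373·2² - 1 = 1491, not a perfect square
y = 3: x² = 373·3² - 1 = 3356, not a perfect square
...
y = 265: x² = 373·265² - 1 = 26193924 = 5118² ✓
Check: 5118² - 373·265² = 26193924 - 26193925 = -1 ✓

x = 5118, y = 265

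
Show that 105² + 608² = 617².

Compute a² + b² = 105² + 608² = 11025 + 369664 = 380689
Compute c² = 617² = 380689
Since 380689 = 380689, confirmed.

Yes, it is a Pythagorean triple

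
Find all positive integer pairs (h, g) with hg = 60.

The positive divisors of 60 are: 1, 2, 3, 4, 5, 6, 10, 12, 15, 20, 30, 60.
Each divisor d gives the pair (d, 60/d):
(1, 60), (2, 30), (3, 20), (4, 15), (5, 12), (6, 10), (10, 6), (12, 5), (15, 4), (20, 3), (30, 2), (60, 1)

(1, 60), (2, 30), (3, 20), (4, 15), (5, 12), (6, 10), (10, 6), (12, 5), (15, 4), (20, 3), (30, 2), (60, 1)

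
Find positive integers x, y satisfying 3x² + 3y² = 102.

Try small values of x and check whether (102 - 3x²)/3 is a perfect square.
x = 3: 3·3² = 27, so 3y² = 102 - 27 = 75, giving y² = 25, y = 5.
Check: 3·3² + 3·5² = 27 + 75 = 102 ✓

x = 3, y = 5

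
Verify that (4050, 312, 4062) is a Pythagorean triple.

Compute a² + b² = 4050² + 312² = 16402500 + 97344 = 16499844
Compute c² = 4062² = 16499844
Since 16499844 = 16499844, confirmed.

Yes, it is a Pythagorean triple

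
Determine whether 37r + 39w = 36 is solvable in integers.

Step 1: Compute gcd(37, 39).
gcd(37, 39) = 1

Step 2: Check divisibility.
Does 1 divide 36? 36 = 1 x 36, so yes.

By the theorem on linear Diophantine equations, 37r + 39w = 36 has integer solutions if and only if gcd(37, 39) divides 36. Since 1 | 36, solutions exist.

Yes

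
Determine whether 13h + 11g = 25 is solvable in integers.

Step 1: Compute gcd(13, 11).
gcd(13, 11) = 1

Step 2: Check divisibility.
Does 1 divide 25? 25 = 1 x 25, so yes.

By the theorem on linear Diophantine equations, 13h + 11g = 25 has integer solutions if and only if gcd(13, 11) divides 25. Since 1 | 25, solutions exist.

Yes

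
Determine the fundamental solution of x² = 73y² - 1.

We need x² = 73y² - 1. Try successive y:
y = 1: x² = 73·1² - 1 = 72, not a perfect square
y = 2: x² = 73·2² - 1 = 291, not a perfect square
y = 3: x² = 73·3² - 1 = 656, not a perfect square
...
y = 125: x² = 73·125² - 1 = 1140624 = 1068² ✓
Check: 1068² - 73·125² = 1140624 - 1140625 = -1 ✓

x = 1068, y = 125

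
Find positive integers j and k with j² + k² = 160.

We need to find integers j, k > 0 such that j² + k² = 160.
Trying j = 4: k² = 160 - 4² = 160 - 16 = 144
k = 12
Check: 4² + 12² = 16 + 144 = 160 ✓

160 = 4² + 12²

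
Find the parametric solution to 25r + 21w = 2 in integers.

Step 1: Compute gcd(25, 21) = 1.
Since 1 divides 2, solutions exist.

Step 2: Find a particular solution using extended Euclidean algorithm.
We get r₀ = -10, w₀ = 12.
Check: 25*-10 + 21*12 = 2 = 2 ✓

Step 3: Write the general solution.
r = -10 + (21/1)t = -10 + 21t
w = 12 - (25/1)t = 12 - 25t
for any integer t.

r = -10 + 21t, w = 12 - 25t for integer t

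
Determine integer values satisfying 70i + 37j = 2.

Step 1: Check solvability.
gcd(70, 37) = 1
Since 1 divides 2, solutions exist.

Step 2: Apply extended Euclidean algorithm to find gcd.
We find integers such that 70*x0 + 37*y0 = 1

Step 3: Scale the particular solution.
Multiply by 2/1 = 2:
i = 18, j = -34

Step 4: Verify.
70*(18) + 37*(-34) = 2 = 2 ✓

i = 18, j = -34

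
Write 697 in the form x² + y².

We need to find integers x, y > 0 such that x² + y² = 697.
Trying x = 11: y² = 697 - 11² = 697 - 121 = 576
y = 24
Check: 11² + 24² = 121 + 576 = 697 ✓

697 = 11² + 24²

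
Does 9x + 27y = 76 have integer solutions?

Step 1: Compute gcd(9, 27).
gcd(9, 27) = 9

Step 2: Check divisibility.
Does 9 divide 76? 76 = 9 x 8 + 4, so no.

By the theorem on linear Diophantine equations, 9x + 27y = 76 has integer solutions if and only if gcd(9, 27) divides 76. Since 9 does not divide 76, no solutions exist.

No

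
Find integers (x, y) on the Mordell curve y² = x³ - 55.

Try small integer x values and check whether x³ - 55 is a perfect square.
x = 4: x³ - 55 = 4³ - 55 = 64 - 55 = 9
Is 9 a perfect square? 3² = 9 ✓
So (x, y) = (4, -3) is a solution.

x = 4, y = -3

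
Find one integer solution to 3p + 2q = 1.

Step 1: Check solvability.
gcd(3, 2) = 1
Since 1 divides 1, solutions exist.

Step 2: Apply extended Euclidean algorithm to find gcd.
We find integers such that 3*x0 + 2*y0 = 1

Step 3: Scale the particular solution.
Multiply by 1/1 = 1:
p = 1, q = -1

Step 4: Verify.
3*(1) + 2*(-1) = 1 = 1 ✓

p = 1, q = -1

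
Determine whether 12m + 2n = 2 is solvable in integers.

Step 1: Compute gcd(12, 2).
gcd(12, 2) = 2

Step 2: Check divisibility.
Does 2 divide 2? 2 = 2 x 1, so yes.

By the theorem on linear Diophantine equations, 12m + 2n = 2 has integer solutions if and only if gcd(12, 2) divides 2. Since 2 | 2, solutions exist.

Yes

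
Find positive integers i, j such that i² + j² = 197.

Search for i with 197 - i² a perfect square.
i = 1: 197 - 1² = 197 - 1 = 196 = 14² ✓
So i = 1, j = 14.

i = 1, j = 14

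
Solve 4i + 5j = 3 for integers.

Step 1: Check solvability.
gcd(4, 5) = 1
Since 1 divides 3, solutions exist.

Step 2: Apply extended Euclidean algorithm to find gcd.
We find integers such that 4*x0 + 5*y0 = 1

Step 3: Scale the particular solution.
Multiply by 3/1 = 3:
i = -3, j = 3

Step 4: Verify.
4*(-3) + 5*(3) = 3 = 3 ✓

i = -3, j = 3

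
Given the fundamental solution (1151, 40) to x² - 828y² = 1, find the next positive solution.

Solutions to x² - Dy² = 1 are generated by powers of (x₀ + y₀√D).
The next solution satisfies x₁ + y₁√828 = (x₀ + y₀√828)², giving:
x₁ = x₀² + 828y₀² = 1151² + 828·40² = 1324801 + 1324800 = 2649601
y₁ = 2x₀y₀ = 2·1151·40 = 92080

Verify: 2649601² - 828·92080² = 7020385459201 - 7020385459200 = 1 ✓

x = 2649601, y = 92080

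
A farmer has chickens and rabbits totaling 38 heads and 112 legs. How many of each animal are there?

Let c = chickens, r = rabbits.
Heads: c + r = 38
Legs: 2c + 4r = 112
From the first equation, c = 38 - r. Substitute:
2(38 - r) + 4r = 112
76 + 2r = 112
r = (112 - 76)/2 = 18
c = 38 - 18 = 20

Chickens: 20, Rabbits: 18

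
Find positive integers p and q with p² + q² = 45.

We need to find integers p, q > 0 such that p² + q² = 45.
Trying p = 3: q² = 45 - 3² = 45 - 9 = 36
q = 6
Check: 3² + 6² = 9 + 36 = 45 ✓

45 = 3² + 6²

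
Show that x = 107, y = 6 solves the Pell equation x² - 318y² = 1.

Compute x² = 107² = 11449
Compute 318y² = 318·6² = 318·36 = 11448
x² - 318y² = 11449 - 11448 = 1
Since this equals 1, (107, 6) is a solution.

Yes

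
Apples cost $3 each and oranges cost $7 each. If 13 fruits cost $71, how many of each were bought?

Let a = apples, o = oranges.
a + o = 13
3a + 7o = 71
Substitute o = 13 - a:
3a + 7(13 - a) = 71
(3 - 7)a = 71 - 91
-4a = -20
a = 5, o = 13 - 5 = 8

Apples: 5, Oranges: 8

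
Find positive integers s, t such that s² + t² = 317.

Search for s with 317 - s² a perfect square.
s = 11: 317 - 11² = 317 - 121 = 196 = 14² ✓
So s = 11, t = 14.

s = 11, t = 14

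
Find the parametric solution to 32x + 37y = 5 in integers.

Step 1: Compute gcd(32, 37) = 1.
Since 1 divides 5, solutions exist.

Step 2: Find a particular solution using extended Euclidean algorithm.
We get x₀ = -75, y₀ = 65.
Check: 32*-75 + 37*65 = 5 = 5 ✓

Step 3: Write the general solution.
x = -75 + (37/1)t = -75 + 37t
y = 65 - (32/1)t = 65 - 32t
for any integer t.

x = -75 + 37t, y = 65 - 32t for integer t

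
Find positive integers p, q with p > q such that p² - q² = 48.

Factor: p² - q² = (p+q)(p-q) = 48.
We need two factors of 48 with the same parity.
Use p+q = 24 and p-q = 2 (product 24·2 = 48).
Adding: 2p = 26, so p = 13.
Subtracting: 2q = 22, so q = 11.
Check: 13² - 11² = 169 - 121 = 48 ✓

p = 13, q = 11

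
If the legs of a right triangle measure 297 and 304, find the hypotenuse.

c² = a² + b² = 297² + 304² = 88209 + 92416 = 180625
c = 425

425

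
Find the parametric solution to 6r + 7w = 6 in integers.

Step 1: Compute gcd(6, 7) = 1.
Since 1 divides 6, solutions exist.

Step 2: Find a particular solution using extended Euclidean algorithm.
We get r₀ = -6, w₀ = 6.
Check: 6*-6 + 7*6 = 6 = 6 ✓

Step 3: Write the general solution.
r = -6 + (7/1)t = -6 + 7t
w = 6 - (6/1)t = 6 - 6t
for any integer t.

r = -6 + 7t, w = 6 - 6t for integer t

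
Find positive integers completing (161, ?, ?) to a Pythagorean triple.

We need the other leg and hypotenuse such that 161² + x² = c².
Take x = 240, c = 289: 161² + 240² = 25921 + 57600 = 83521 = 289² ✓
Triple: (161, 240, 289)

(161, 240, 289)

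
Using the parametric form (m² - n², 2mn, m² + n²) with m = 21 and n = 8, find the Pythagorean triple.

a = m² - n² = 21² - 8² = 441 - 64 = 377
b = 2mn = 2·21·8 = 336
c = m² + n² = 441 + 64 = 505
Verify: 377² + 336² = 142129 + 112896 = 255025 = 505² ✓

(377, 336, 505)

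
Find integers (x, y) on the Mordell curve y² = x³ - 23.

Try small integer x values and check whether x³ - 23 is a perfect square.
x = 3: x³ - 23 = 3³ - 23 = 27 - 23 = 4
Is 4 a perfect square? 2² = 4 ✓
So (x, y) = (3, 2) is a solution.

x = 3, y = 2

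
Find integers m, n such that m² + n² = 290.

We need to find integers m, n > 0 such that m² + n² = 290.
Trying m = 1: n² = 290 - 1² = 290 - 1 = 289
n = 17
Check: 1² + 17² = 1 + 289 = 290 ✓

290 = 1² + 17²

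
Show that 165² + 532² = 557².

Compute a² + b² = 165² + 532² = 27225 + 283024 = 310249
Compute c² = 557² = 310249
Since 310249 = 310249, confirmed.

Yes, it is a Pythagorean triple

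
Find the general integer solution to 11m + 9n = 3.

Step 1: Compute gcd(11, 9) = 1.
Since 1 divides 3, solutions exist.

Step 2: Find a particular solution using extended Euclidean algorithm.
We get m₀ = -12, n₀ = 15.
Check: 11*-12 + 9*15 = 3 = 3 ✓

Step 3: Write the general solution.
m = -12 + (9/1)t = -12 + 9t
n = 15 - (11/1)t = 15 - 11t
for any integer t.

m = -12 + 9t, n = 15 - 11t for integer t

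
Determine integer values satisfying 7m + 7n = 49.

Step 1: Check solvability.
gcd(7, 7) = 7
Since 7 divides 49, solutions exist.

Step 2: Apply extended Euclidean algorithm to find gcd.
We find integers such that 7*x0 + 7*y0 = 7

Step 3: Scale the particular solution.
Multiply by 49/7 = 7:
m = 0, n = 7

Step 4: Verify.
7*(0) + 7*(7) = 49 = 49 ✓

m = 0, n = 7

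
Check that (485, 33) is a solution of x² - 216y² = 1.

Compute x² = 485² = 235225
Compute 216y² = 216·33² = 216·1089 = 235224
x² - 216y² = 235225 - 235224 = 1
Since this equals 1, (485, 33) is a solution.

Yes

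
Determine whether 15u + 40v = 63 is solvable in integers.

Step 1: Compute gcd(15, 40).
gcd(15, 40) = 5

Step 2: Check divisibility.
Does 5 divide 63? 63 = 5 x 12 + 3, so no.

By the theorem on linear Diophantine equations, 15u + 40v = 63 has integer solutions if and only if gcd(15, 40) divides 63. Since 5 does not divide 63, no solutions exist.

No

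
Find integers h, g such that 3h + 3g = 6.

Step 1: Check solvability.
gcd(3, 3) = 3
Since 3 divides 6, solutions exist.

Step 2: Apply extended Euclidean algorithm to find gcd.
We find integers such that 3*x0 + 3*y0 = 3

Step 3: Scale the particular solution.
Multiply by 6/3 = 2:
h = 0, g = 2

Step 4: Verify.
3*(0) + 3*(2) = 6 = 6 ✓

h = 0, g = 2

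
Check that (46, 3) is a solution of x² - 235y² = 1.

Compute x² = 46² = 2116
Compute 235y² = 235·3² = 235·9 = 2115
x² - 235y² = 2116 - 2115 = 1
Since this equals 1, (46, 3) is a solution.

Yes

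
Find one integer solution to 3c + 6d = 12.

Step 1: Check solvability.
gcd(3, 6) = 3
Since 3 divides 12, solutions exist.

Step 2: Apply extended Euclidean algorithm to find gcd.
We find integers such that 3*x0 + 6*y0 = 3

Step 3: Scale the particular solution.
Multiply by 12/3 = 4:
c = 4, d = 0

Step 4: Verify.
3*(4) + 6*(0) = 12 = 12 ✓

c = 4, d = 0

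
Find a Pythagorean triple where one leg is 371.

We need the other leg and hypotenuse such that 371² + x² = c².
Take x = 1380, c = 1429: 371² + 1380² = 137641 + 1904400 = 2042041 = 1429² ✓
Triple: (371, 1380, 1429)

(371, 1380, 1429)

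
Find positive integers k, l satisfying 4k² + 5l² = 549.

Try small values of k and check whether (549 - 4k²)/5 is a perfect square.
k = 6: 4·6² = 144, so 5l² = 549 - 144 = 405, giving l² = 81, l = 9.
Check: 4·6² + 5·9² = 144 + 405 = 549 ✓

k = 6, l = 9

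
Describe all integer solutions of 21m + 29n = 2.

Step 1: Compute gcd(21, 29) = 1.
Since 1 divides 2, solutions exist.

Step 2: Find a particular solution using extended Euclidean algorithm.
We get m₀ = -22, n₀ = 16.
Check: 21*-22 + 29*16 = 2 = 2 ✓

Step 3: Write the general solution.
m = -22 + (29/1)t = -22 + 29t
n = 16 - (21/1)t = 16 - 21t
for any integer t.

m = -22 + 29t, n = 16 - 21t for integer t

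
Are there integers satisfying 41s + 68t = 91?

Step 1: Compute gcd(41, 68).
gcd(41, 68) = 1

Step 2: Check divisibility.
Does 1 divide 91? 91 = 1 x 91, so yes.

By the theorem on linear Diophantine equations, 41s + 68t = 91 has integer solutions if and only if gcd(41, 68) divides 91. Since 1 | 91, solutions exist.

Yes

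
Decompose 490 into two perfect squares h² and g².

We need to find integers h, g > 0 such that h² + g² = 490.
Trying h = 7: g² = 490 - 7² = 490 - 49 = 441
g = 21
Check: 7² + 21² = 49 + 441 = 490 ✓

490 = 7² + 21²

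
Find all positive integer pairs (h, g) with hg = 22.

The positive divisors of 22 are: 1, 2, 11, 22.
Each divisor d gives the pair (d, 22/d):
(1, 22), (2, 11), (11, 2), (22, 1)

(1, 22), (2, 11), (11, 2), (22, 1)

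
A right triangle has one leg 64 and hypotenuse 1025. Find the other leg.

a² = c² - b² = 1050625 - 4096 = 1046529
a = 1023

1023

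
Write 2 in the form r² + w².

We need to find integers r, w > 0 such that r² + w² = 2.
Trying r = 1: w² = 2 - 1² = 2 - 1 = 1
w = 1
Check: 1² + 1² = 1 + 1 = 2 ✓

2 = 1² + 1²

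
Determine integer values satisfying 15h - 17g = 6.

Step 1: Check solvability.
gcd(15, 17) = 1
Since 1 divides 6, solutions exist.

Step 2: Apply extended Euclidean algorithm to find gcd.
We find integers such that 15*x0 + 17*y0 = 1

Step 3: Scale the particular solution.
Multiply by 6/1 = 6:
h = 48, g = 42

Step 4: Verify.
15*(48) - 17*(42) = 6 = 6 ✓

h = 48, g = 42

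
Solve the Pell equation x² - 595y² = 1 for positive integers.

We seek the smallest positive integers (x, y) with x² - 595y² = 1, i.e., x² = 595y² + 1.
Try successive y values:
y = 1: x² = 595·1² + 1 = 596, not a perfect square
y = 2: x² = 595·2² + 1 = 2381, not a perfect square
y = 3: x² = 595·3² + 1 = 5356, not a perfect square
... continuing the search (or via continued fractions) ...
y = 759: x² = 595·759² + 1 = 342768196, x = 18514 ✓

Verify: 18514² - 595·759² = 342768196 - 342768195 = 1 ✓

x = 18514, y = 759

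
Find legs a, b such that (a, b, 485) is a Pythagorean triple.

We need a² + b² = 485² = 235225.
Trying: 93² + 476² = 8649 + 226576 = 235225 ✓

(93, 476, 485)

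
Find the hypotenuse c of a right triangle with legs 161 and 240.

c² = a² + b² = 161² + 240² = 25921 + 57600 = 83521
c = sqrt(83521) = 289

289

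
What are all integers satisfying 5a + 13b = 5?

Step 1: Compute gcd(5, 13) = 1.
Since 1 divides 5, solutions exist.

Step 2: Find a particular solution using extended Euclidean algorithm.
We get a₀ = -25, b₀ = 10.
Check: 5*-25 + 13*10 = 5 = 5 ✓

Step 3: Write the general solution.
a = -25 + (13/1)t = -25 + 13t
b = 10 - (5/1)t = 10 - 5t
for any integer t.

a = -25 + 13t, b = 10 - 5t for integer t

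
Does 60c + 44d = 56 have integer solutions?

Step 1: Compute gcd(60, 44).
gcd(60, 44) = 4

Step 2: Check divisibility.
Does 4 divide 56? 56 = 4 x 14, so yes.

By the theorem on linear Diophantine equations, 60c + 44d = 56 has integer solutions if and only if gcd(60, 44) divides 56. Since 4 | 56, solutions exist.

Yes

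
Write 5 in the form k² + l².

We need to find integers k, l > 0 such that k² + l² = 5.
Trying k = 1: l² = 5 - 1² = 5 - 1 = 4
l = 2
Check: 1² + 2² = 1 + 4 = 5 ✓

5 = 1² + 2²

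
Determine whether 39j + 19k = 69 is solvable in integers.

Step 1: Compute gcd(39, 19).
gcd(39, 19) = 1

Step 2: Check divisibility.
Does 1 divide 69? 69 = 1 x 69, so yes.

By the theorem on linear Diophantine equations, 39j + 19k = 69 has integer solutions if and only if gcd(39, 19) divides 69. Since 1 | 69, solutions exist.

Yes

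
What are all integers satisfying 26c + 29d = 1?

Step 1: Compute gcd(26, 29) = 1.
Since 1 divides 1, solutions exist.

Step 2: Find a particular solution using extended Euclidean algorithm.
We get c₀ = -10, d₀ = 9.
Check: 26*-10 + 29*9 = 1 = 1 ✓

Step 3: Write the general solution.
c = -10 + (29/1)t = -10 + 29t
d = 9 - (26/1)t = 9 - 26t
for any integer t.

c = -10 + 29t, d = 9 - 26t for integer t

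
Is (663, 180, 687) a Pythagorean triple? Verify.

Compute a² + b² = 663² + 180² = 439569 + 32400 = 471969
Compute c² = 687² = 471969
Since 471969 = 471969, confirmed.

Yes, it is a Pythagorean triple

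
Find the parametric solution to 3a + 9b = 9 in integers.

Step 1: Compute gcd(3, 9) = 3.
Since 3 divides 9, solutions exist.

Step 2: Find a particular solution using extended Euclidean algorithm.
We get a₀ = 3, b₀ = 0.
Check: 3*3 + 9*0 = 9 = 9 ✓

Step 3: Write the general solution.
a = 3 + (9/3)t = 3 + 3t
b = 0 - (3/3)t = 0 - 1t
for any integer t.

a = 3 + 3t, b = 0 - 1t for integer t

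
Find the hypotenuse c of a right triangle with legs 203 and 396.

c² = a² + b² = 203² + 396² = 41209 + 156816 = 198025
c = 445

445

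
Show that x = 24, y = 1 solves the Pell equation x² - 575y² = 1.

Compute x² = 24² = 576
Compute 575y² = 575·1² = 575·1 = 575
x² - 575y² = 576 - 575 = 1
Since this equals 1, (24, 1) is a solution.

Yes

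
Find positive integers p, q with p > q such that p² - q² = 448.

Factor: p² - q² = (p+q)(p-q) = 448.
We need two factors of 448 with the same parity.
Use p+q = 224 and p-q = 2 (product 224·2 = 448).
Adding: 2p = 226, so p = 113.
Subtracting: 2q = 222, so q = 111.
Check: 113² - 111² = 12769 - 12321 = 448 ✓

p = 113, q = 111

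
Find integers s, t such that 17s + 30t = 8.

Step 1: Check solvability.
gcd(17, 30) = 1
Since 1 divides 8, solutions exist.

Step 2: Apply extended Euclidean algorithm to find gcd.
We find integers such that 17*x0 + 30*y0 = 1

Step 3: Scale the particular solution.
Multiply by 8/1 = 8:
s = -56, t = 32

Step 4: Verify.
17*(-56) + 30*(32) = 8 = 8 ✓

s = -56, t = 32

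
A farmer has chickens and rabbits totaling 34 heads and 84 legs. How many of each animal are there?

Let c = chickens, r = rabbits.
Heads: c + r = 34
Legs: 2c + 4r = 84
From the first equation, c = 34 - r. Substitute:
2(34 - r) + 4r = 84
68 + 2r = 84
r = (84 - 68)/2 = 8
c = 34 - 8 = 26

Chickens: 26, Rabbits: 8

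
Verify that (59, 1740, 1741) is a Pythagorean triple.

Compute a² + b² = 59² + 1740² = 3481 + 3027600 = 3031081
Compute c² = 1741² = 3031081
Since 3031081 = 3031081, confirmed.

Yes, it is a Pythagorean triple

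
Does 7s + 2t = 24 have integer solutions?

Step 1: Compute gcd(7, 2).
gcd(7, 2) = 1

Step 2: Check divisibility.
Does 1 divide 24? 24 = 1 x 24, so yes.

By the theorem on linear Diophantine equations, 7s + 2t = 24 has integer solutions if and only if gcd(7, 2) divides 24. Since 1 | 24, solutions exist.

Yes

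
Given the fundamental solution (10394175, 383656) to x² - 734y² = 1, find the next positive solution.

Solutions to x² - Dy² = 1 are generated by powers of (x₀ + y₀√D).
The next solution satisfies x₁ + y₁√734 = (x₀ + y₀√734)², giving:
x₁ = x₀² + 734y₀² = 10394175² + 734·383656² = 108038873930625 + 108038873930624 = 216077747861249
y₁ = 2x₀y₀ = 2·10394175·383656 = 7975575207600

Verify: 216077747861249² - 734·7975575207600² = 46689593120789496793755840001 - 46689593120789496793755840000 = 1 ✓

x = 216077747861249, y = 7975575207600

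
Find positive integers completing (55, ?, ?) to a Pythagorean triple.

We need the other leg and hypotenuse such that 55² + x² = c².
Take x = 1512, c = 1513: 55² + 1512² = 3025 + 2286144 = 2289169 = 1513² ✓
Triple: (55, 1512, 1513)

(55, 1512, 1513)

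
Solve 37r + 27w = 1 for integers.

Step 1: Check solvability.
gcd(37, 27) = 1
Since 1 divides 1, solutions exist.

Step 2: Apply extended Euclidean algorithm to find gcd.
We find integers such that 37*x0 + 27*y0 = 1

Step 3: Scale the particular solution.
Multiply by 1/1 = 1:
r = -8, w = 11

Step 4: Verify.
37*(-8) + 27*(11) = 1 = 1 ✓

r = -8, w = 11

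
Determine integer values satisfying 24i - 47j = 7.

Step 1: Check solvability.
gcd(24, 47) = 1
Since 1 divides 7, solutions exist.

Step 2: Apply extended Euclidean algorithm to find gcd.
We find integers such that 24*x0 + 47*y0 = 1

Step 3: Scale the particular solution.
Multiply by 7/1 = 7:
i = 14, j = 7

Step 4: Verify.
24*(14) - 47*(7) = 7 = 7 ✓

i = 14, j = 7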